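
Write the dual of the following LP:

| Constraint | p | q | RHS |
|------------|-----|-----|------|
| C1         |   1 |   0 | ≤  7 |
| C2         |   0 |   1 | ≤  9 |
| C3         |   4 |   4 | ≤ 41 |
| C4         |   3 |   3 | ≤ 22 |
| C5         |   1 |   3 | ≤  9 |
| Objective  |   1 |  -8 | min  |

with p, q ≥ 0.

Primal min cᵀx s.t. Ax ≤ b, x ≥ 0  →  Dual max −bᵀy s.t. Aᵀy ≥ −c, y ≥ 0.

Maximize: z = -7y1 - 9y2 - 41y3 - 22y4 - 9y5

Subject to:
  y1 + 4y3 + 3y4 + y5 ≥ -1
  y2 + 4y3 + 3y4 + 3y5 ≥ 8
  y1, y2, y3, y4, y5 ≥ 0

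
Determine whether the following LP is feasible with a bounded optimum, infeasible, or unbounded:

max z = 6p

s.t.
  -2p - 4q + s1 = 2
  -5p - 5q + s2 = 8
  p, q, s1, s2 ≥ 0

Unbounded (objective can increase without bound)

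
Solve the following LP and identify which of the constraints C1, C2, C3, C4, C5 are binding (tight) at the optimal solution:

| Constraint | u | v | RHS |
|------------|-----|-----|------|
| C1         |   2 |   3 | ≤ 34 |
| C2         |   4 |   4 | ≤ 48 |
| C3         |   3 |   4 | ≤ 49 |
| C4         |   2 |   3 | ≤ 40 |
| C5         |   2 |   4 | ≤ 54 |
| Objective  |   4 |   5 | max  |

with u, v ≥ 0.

At u = 2, v = 10, compute slack b - a·x for each constraint:
  C1: 34 − 34 = 0  (binding)
  C2: 48 − 48 = 0  (binding)
  C3: 49 − 46 = 3  (slack)
  C4: 40 − 34 = 6  (slack)
  C5: 54 − 44 = 10  (slack)

Optimal: u = 2, v = 10
Binding: C1, C2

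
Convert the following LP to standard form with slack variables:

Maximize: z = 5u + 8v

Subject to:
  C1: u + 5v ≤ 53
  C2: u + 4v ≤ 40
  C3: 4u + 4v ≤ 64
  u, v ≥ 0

max z = 5u + 8v

s.t.
  u + 5v + s1 = 53
  u + 4v + s2 = 40
  4u + 4v + s3 = 64
  u, v, s1, s2, s3 ≥ 0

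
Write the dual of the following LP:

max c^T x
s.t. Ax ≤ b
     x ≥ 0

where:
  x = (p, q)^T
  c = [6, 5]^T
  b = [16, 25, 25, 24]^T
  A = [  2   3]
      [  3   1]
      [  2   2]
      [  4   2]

Primal max cᵀx s.t. Ax ≤ b, x ≥ 0  →  Dual min bᵀy s.t. Aᵀy ≥ c, y ≥ 0.

Minimize: z = 16y1 + 25y2 + 25y3 + 24y4

Subject to:
  2y1 + 3y2 + 2y3 + 4y4 ≥ 6
  3y1 + y2 + 2y3 + 2y4 ≥ 5
  y1, y2, y3, y4 ≥ 0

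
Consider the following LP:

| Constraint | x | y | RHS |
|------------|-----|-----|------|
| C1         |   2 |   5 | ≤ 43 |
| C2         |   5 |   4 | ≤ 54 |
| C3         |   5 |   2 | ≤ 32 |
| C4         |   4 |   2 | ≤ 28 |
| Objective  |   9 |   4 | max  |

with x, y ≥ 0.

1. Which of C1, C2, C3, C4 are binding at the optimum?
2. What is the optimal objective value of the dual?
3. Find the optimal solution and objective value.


1. C3, C4
2. 60
3. x = 4, y = 6, z = 60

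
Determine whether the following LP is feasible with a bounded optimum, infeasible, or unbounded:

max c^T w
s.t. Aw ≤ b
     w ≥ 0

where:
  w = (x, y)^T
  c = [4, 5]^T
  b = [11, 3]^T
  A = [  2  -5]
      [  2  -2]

Unbounded (objective can increase without bound)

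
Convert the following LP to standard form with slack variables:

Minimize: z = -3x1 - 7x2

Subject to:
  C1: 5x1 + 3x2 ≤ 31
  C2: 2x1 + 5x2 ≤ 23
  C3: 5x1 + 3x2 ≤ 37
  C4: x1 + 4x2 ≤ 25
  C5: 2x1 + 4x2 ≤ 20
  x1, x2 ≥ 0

min z = -3x1 - 7x2

s.t.
  5x1 + 3x2 + s1 = 31
  2x1 + 5x2 + s2 = 23
  5x1 + 3x2 + s3 = 37
  x1 + 4x2 + s4 = 25
  2x1 + 4x2 + s5 = 20
  x1, x2, s1, s2, s3, s4, s5 ≥ 0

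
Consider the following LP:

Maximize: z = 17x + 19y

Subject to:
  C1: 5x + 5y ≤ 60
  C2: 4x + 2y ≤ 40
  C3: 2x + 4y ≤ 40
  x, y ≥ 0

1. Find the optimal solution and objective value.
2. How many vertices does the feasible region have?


1. x = 4, y = 8, z = 220
2. 5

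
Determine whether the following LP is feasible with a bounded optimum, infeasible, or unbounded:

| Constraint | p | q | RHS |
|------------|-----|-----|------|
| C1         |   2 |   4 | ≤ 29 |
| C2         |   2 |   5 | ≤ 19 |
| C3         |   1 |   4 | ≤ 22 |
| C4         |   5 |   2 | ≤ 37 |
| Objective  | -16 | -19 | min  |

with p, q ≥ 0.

Feasible with a bounded optimal solution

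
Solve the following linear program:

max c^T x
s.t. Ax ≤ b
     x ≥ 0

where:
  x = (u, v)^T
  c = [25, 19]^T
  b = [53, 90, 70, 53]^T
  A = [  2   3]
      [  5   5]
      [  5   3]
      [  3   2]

Evaluate the objective at each vertex of the feasible region:
  z(0, 0) = 0
  z(14, 0) = 350
  z(8, 10) = 390  ←
  z(1, 17) = 348
  z(0, 17.67) = 335.7
The maximum is at u = 8, v = 10.

u = 8, v = 10, z = 390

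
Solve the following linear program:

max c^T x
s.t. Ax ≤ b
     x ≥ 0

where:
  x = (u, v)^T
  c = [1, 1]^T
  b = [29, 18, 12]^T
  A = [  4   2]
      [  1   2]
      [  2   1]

Evaluate the objective at each vertex of the feasible region:
  z(0, 0) = 0
  z(6, 0) = 6
  z(2, 8) = 10  ←
  z(0, 9) = 9
The maximum is at u = 2, v = 8.

u = 2, v = 8, z = 10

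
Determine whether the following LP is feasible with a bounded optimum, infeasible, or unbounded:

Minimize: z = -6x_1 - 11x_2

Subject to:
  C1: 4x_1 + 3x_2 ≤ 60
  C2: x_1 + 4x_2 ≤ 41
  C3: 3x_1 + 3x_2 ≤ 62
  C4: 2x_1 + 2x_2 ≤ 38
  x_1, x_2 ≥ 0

Feasible with a bounded optimal solution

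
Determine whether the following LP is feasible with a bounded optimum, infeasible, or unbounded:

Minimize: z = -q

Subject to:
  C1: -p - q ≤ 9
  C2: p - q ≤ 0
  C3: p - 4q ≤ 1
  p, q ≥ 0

Unbounded (objective can decrease without bound)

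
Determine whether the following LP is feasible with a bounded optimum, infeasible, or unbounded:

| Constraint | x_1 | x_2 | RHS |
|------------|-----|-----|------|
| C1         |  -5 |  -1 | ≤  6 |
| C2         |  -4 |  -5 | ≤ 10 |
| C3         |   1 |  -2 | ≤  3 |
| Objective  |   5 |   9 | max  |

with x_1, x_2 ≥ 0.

Unbounded (objective can increase without bound)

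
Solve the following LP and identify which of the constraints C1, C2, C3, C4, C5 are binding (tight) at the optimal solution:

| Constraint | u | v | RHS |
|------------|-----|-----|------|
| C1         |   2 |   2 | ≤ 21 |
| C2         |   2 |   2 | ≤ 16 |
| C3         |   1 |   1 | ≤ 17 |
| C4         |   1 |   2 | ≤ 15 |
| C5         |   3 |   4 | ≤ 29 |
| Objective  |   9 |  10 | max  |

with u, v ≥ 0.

At u = 3, v = 5, compute slack b - a·x for each constraint:
  C1: 21 − 16 = 5  (slack)
  C2: 16 − 16 = 0  (binding)
  C3: 17 − 8 = 9  (slack)
  C4: 15 − 13 = 2  (slack)
  C5: 29 − 29 = 0  (binding)

Optimal: u = 3, v = 5
Binding: C2, C5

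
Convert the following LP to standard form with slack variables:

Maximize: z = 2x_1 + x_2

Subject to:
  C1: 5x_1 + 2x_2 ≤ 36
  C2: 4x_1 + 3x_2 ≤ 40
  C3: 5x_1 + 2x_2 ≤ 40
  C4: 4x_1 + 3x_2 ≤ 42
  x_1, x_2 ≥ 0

max z = 2x_1 + x_2

s.t.
  5x_1 + 2x_2 + s1 = 36
  4x_1 + 3x_2 + s2 = 40
  5x_1 + 2x_2 + s3 = 40
  4x_1 + 3x_2 + s4 = 42
  x_1, x_2, s1, s2, s3, s4 ≥ 0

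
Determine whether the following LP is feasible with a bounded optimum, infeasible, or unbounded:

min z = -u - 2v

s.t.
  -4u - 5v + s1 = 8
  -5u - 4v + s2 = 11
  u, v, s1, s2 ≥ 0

Unbounded (objective can decrease without bound)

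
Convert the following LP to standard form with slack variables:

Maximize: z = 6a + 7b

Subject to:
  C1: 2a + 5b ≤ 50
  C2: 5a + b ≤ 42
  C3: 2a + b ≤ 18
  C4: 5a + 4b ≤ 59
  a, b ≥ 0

max z = 6a + 7b

s.t.
  2a + 5b + s1 = 50
  5a + b + s2 = 42
  2a + b + s3 = 18
  5a + 4b + s4 = 59
  a, b, s1, s2, s3, s4 ≥ 0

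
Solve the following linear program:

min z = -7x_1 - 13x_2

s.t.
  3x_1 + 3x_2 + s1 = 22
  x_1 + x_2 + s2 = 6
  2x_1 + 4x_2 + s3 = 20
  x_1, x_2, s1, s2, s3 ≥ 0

Evaluate the objective at each vertex of the feasible region:
  z(0, 0) = 0
  z(6, 0) = -42
  z(2, 4) = -66  ←
  z(0, 5) = -65
The minimum is at x_1 = 2, x_2 = 4.

x_1 = 2, x_2 = 4, z = -66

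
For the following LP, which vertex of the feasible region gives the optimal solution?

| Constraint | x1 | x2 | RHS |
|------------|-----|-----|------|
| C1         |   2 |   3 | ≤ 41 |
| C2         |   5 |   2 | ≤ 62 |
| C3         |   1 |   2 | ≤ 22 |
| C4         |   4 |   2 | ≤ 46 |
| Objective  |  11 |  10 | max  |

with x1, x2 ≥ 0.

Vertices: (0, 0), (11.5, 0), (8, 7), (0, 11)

Evaluate the objective at each vertex of the feasible region:
  z(0, 0) = 0
  z(11.5, 0) = 126.5
  z(8, 7) = 158  ←
  z(0, 11) = 110
The maximum is at x1 = 8, x2 = 7.

(8, 7)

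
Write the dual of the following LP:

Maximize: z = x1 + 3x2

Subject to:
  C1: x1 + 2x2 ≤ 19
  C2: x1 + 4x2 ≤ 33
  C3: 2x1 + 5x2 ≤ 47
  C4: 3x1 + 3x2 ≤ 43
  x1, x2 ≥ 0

Primal max cᵀx s.t. Ax ≤ b, x ≥ 0  →  Dual min bᵀy s.t. Aᵀy ≥ c, y ≥ 0.

Minimize: z = 19y1 + 33y2 + 47y3 + 43y4

Subject to:
  y1 + y2 + 2y3 + 3y4 ≥ 1
  2y1 + 4y2 + 5y3 + 3y4 ≥ 3
  y1, y2, y3, y4 ≥ 0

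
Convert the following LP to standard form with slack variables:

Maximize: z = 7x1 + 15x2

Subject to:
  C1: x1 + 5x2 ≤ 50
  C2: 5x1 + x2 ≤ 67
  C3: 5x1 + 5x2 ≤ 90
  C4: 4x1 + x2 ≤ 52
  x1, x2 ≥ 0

max z = 7x1 + 15x2

s.t.
  x1 + 5x2 + s1 = 50
  5x1 + x2 + s2 = 67
  5x1 + 5x2 + s3 = 90
  4x1 + x2 + s4 = 52
  x1, x2, s1, s2, s3, s4 ≥ 0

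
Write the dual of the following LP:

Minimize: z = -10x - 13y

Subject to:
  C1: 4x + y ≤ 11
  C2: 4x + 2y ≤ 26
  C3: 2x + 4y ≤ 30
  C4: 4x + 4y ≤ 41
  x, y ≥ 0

Primal min cᵀx s.t. Ax ≤ b, x ≥ 0  →  Dual max −bᵀy s.t. Aᵀy ≥ −c, y ≥ 0.

Maximize: z = -11y1 - 26y2 - 30y3 - 41y4

Subject to:
  4y1 + 4y2 + 2y3 + 4y4 ≥ 10
  y1 + 2y2 + 4y3 + 4y4 ≥ 13
  y1, y2, y3, y4 ≥ 0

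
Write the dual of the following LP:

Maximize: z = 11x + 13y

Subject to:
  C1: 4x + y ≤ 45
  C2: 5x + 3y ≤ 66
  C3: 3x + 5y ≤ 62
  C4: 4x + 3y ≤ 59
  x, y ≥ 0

Primal max cᵀx s.t. Ax ≤ b, x ≥ 0  →  Dual min bᵀy s.t. Aᵀy ≥ c, y ≥ 0.

Minimize: z = 45y1 + 66y2 + 62y3 + 59y4

Subject to:
  4y1 + 5y2 + 3y3 + 4y4 ≥ 11
  y1 + 3y2 + 5y3 + 3y4 ≥ 13
  y1, y2, y3, y4 ≥ 0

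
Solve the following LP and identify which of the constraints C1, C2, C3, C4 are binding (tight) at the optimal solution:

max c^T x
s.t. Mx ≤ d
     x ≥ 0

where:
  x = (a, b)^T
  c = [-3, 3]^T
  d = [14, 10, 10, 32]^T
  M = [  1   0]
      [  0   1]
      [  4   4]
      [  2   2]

At a = 0, b = 2.5, compute slack b - a·x for each constraint:
  C1: 14 − 0 = 14  (slack)
  C2: 10 − 2.5 = 7.5  (slack)
  C3: 10 − 10 = 0  (binding)
  C4: 32 − 5 = 27  (slack)

Optimal: a = 0, b = 2.5
Binding: C3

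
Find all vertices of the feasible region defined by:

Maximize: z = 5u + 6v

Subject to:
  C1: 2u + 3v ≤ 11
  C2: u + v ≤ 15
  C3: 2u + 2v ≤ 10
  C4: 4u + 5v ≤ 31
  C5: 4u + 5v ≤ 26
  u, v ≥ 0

(0, 0), (5, 0), (4, 1), (0, 3.667)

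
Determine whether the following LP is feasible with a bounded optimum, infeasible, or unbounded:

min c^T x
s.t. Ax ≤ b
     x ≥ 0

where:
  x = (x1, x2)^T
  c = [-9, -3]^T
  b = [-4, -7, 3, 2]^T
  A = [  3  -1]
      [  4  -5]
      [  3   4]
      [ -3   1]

Infeasible (no feasible solution exists)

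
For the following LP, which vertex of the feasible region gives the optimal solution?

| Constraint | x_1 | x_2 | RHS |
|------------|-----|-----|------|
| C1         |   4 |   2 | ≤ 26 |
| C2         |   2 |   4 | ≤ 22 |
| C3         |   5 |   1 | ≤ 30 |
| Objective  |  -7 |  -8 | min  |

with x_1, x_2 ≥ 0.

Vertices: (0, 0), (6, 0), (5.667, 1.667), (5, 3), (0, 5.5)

Evaluate the objective at each vertex of the feasible region:
  z(0, 0) = 0
  z(6, 0) = -42
  z(5.667, 1.667) = -53
  z(5, 3) = -59  ←
  z(0, 5.5) = -44
The minimum is at x_1 = 5, x_2 = 3.

(5, 3)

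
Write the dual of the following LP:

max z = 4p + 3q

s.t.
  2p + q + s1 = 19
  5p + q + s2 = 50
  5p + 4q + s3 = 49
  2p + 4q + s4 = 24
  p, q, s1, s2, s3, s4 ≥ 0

Primal max cᵀx s.t. Ax ≤ b, x ≥ 0  →  Dual min bᵀy s.t. Aᵀy ≥ c, y ≥ 0.

Minimize: z = 19y1 + 50y2 + 49y3 + 24y4

Subject to:
  2y1 + 5y2 + 5y3 + 2y4 ≥ 4
  y1 + y2 + 4y3 + 4y4 ≥ 3
  y1, y2, y3, y4 ≥ 0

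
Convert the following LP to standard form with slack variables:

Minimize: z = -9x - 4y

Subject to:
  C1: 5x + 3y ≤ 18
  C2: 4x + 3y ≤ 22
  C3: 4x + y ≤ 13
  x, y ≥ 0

min z = -9x - 4y

s.t.
  5x + 3y + s1 = 18
  4x + 3y + s2 = 22
  4x + y + s3 = 13
  x, y, s1, s2, s3 ≥ 0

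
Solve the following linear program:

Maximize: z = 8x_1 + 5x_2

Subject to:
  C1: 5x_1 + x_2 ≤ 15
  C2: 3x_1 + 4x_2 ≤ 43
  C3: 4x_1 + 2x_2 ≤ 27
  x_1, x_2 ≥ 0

Evaluate the objective at each vertex of the feasible region:
  z(0, 0) = 0
  z(3, 0) = 24
  z(1, 10) = 58  ←
  z(0, 10.75) = 53.75
The maximum is at x_1 = 1, x_2 = 10.

x_1 = 1, x_2 = 10, z = 58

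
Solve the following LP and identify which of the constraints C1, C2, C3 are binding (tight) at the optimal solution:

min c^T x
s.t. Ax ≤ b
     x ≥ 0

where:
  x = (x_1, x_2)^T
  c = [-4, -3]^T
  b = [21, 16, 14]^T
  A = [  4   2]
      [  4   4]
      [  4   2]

At x_1 = 3, x_2 = 1, compute slack b - a·x for each constraint:
  C1: 21 − 14 = 7  (slack)
  C2: 16 − 16 = 0  (binding)
  C3: 14 − 14 = 0  (binding)

Optimal: x_1 = 3, x_2 = 1
Binding: C2, C3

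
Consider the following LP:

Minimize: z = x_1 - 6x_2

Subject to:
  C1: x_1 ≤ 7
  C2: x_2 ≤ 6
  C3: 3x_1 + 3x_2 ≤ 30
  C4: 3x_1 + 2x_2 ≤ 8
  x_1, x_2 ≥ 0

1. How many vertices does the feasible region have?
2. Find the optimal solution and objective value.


1. 3
2. x_1 = 0, x_2 = 4, z = -24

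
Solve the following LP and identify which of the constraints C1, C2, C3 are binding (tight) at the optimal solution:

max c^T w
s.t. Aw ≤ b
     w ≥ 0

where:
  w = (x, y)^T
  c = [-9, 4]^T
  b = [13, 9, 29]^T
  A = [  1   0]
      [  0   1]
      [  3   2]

At x = 0, y = 9, compute slack b - a·x for each constraint:
  C1: 13 − 0 = 13  (slack)
  C2: 9 − 9 = 0  (binding)
  C3: 29 − 18 = 11  (slack)

Optimal: x = 0, y = 9
Binding: C2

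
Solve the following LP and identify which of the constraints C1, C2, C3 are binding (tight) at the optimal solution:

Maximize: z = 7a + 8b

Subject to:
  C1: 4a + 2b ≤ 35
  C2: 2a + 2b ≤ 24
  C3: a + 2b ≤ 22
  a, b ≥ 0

At a = 2, b = 10, compute slack b - a·x for each constraint:
  C1: 35 − 28 = 7  (slack)
  C2: 24 − 24 = 0  (binding)
  C3: 22 − 22 = 0  (binding)

Optimal: a = 2, b = 10
Binding: C2, C3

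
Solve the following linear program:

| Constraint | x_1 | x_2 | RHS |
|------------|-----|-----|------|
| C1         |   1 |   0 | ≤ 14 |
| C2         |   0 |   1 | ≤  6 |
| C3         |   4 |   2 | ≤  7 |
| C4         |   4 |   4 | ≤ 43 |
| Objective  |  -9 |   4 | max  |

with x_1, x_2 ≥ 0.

Evaluate the objective at each vertex of the feasible region:
  z(0, 0) = 0
  z(1.75, 0) = -15.75
  z(0, 3.5) = 14  ←
The maximum is at x_1 = 0, x_2 = 3.5.

x_1 = 0, x_2 = 3.5, z = 14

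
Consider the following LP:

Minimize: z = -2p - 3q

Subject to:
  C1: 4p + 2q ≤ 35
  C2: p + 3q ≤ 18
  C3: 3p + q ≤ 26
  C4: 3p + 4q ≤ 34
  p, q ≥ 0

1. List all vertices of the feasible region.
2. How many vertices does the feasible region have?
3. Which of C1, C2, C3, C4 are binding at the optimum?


1. (0, 0), (8.667, 0), (8.5, 0.5), (7.2, 3.1), (6, 4), (0, 6)
2. 6
3. C2, C4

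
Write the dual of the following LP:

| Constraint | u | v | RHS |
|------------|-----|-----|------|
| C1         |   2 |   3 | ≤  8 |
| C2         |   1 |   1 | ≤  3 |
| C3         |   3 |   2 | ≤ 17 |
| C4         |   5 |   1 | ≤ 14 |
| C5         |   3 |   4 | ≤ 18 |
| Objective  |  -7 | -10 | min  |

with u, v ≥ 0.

Primal min cᵀx s.t. Ax ≤ b, x ≥ 0  →  Dual max −bᵀy s.t. Aᵀy ≥ −c, y ≥ 0.

Maximize: z = -8y1 - 3y2 - 17y3 - 14y4 - 18y5

Subject to:
  2y1 + y2 + 3y3 + 5y4 + 3y5 ≥ 7
  3y1 + y2 + 2y3 + y4 + 4y5 ≥ 10
  y1, y2, y3, y4, y5 ≥ 0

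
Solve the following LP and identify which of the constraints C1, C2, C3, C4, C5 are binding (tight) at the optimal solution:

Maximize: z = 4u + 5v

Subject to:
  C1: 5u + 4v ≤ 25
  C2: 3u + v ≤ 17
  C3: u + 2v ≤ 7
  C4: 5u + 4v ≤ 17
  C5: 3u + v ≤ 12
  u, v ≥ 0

At u = 1, v = 3, compute slack b - a·x for each constraint:
  C1: 25 − 17 = 8  (slack)
  C2: 17 − 6 = 11  (slack)
  C3: 7 − 7 = 0  (binding)
  C4: 17 − 17 = 0  (binding)
  C5: 12 − 6 = 6  (slack)

Optimal: u = 1, v = 3
Binding: C3, C4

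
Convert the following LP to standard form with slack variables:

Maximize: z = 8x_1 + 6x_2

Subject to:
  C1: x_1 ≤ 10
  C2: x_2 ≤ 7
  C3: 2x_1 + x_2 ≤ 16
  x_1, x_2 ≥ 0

max z = 8x_1 + 6x_2

s.t.
  x_1 + s1 = 10
  x_2 + s2 = 7
  2x_1 + x_2 + s3 = 16
  x_1, x_2, s1, s2, s3 ≥ 0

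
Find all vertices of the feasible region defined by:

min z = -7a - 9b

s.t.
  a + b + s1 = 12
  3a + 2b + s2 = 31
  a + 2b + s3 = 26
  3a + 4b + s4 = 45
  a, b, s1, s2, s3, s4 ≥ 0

(0, 0), (10.33, 0), (7, 5), (3, 9), (0, 11.25)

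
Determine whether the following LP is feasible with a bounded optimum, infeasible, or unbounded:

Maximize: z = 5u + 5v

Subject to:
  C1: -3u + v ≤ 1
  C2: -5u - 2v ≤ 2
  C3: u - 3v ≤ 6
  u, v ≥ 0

Unbounded (objective can increase without bound)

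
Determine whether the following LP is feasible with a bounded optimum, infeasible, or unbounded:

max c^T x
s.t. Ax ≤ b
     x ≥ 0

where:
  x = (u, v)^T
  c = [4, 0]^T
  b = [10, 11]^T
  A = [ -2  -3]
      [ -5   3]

Unbounded (objective can increase without bound)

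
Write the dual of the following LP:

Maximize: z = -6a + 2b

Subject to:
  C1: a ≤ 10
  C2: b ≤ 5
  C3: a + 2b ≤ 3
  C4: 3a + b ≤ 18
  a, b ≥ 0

Primal max cᵀx s.t. Ax ≤ b, x ≥ 0  →  Dual min bᵀy s.t. Aᵀy ≥ c, y ≥ 0.

Minimize: z = 10y1 + 5y2 + 3y3 + 18y4

Subject to:
  y1 + y3 + 3y4 ≥ -6
  y2 + 2y3 + y4 ≥ 2
  y1, y2, y3, y4 ≥ 0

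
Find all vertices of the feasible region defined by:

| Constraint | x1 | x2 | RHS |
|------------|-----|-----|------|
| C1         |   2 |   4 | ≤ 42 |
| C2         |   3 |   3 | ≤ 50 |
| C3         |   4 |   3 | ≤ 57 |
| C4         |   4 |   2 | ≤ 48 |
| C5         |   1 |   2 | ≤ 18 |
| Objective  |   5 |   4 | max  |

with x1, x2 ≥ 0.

(0, 0), (12, 0), (10, 4), (0, 9)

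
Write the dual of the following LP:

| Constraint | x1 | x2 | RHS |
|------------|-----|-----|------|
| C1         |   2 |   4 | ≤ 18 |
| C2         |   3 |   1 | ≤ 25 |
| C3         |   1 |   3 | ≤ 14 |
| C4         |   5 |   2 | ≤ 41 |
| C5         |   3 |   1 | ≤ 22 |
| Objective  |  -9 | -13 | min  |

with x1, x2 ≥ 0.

Primal min cᵀx s.t. Ax ≤ b, x ≥ 0  →  Dual max −bᵀy s.t. Aᵀy ≥ −c, y ≥ 0.

Maximize: z = -18y1 - 25y2 - 14y3 - 41y4 - 22y5

Subject to:
  2y1 + 3y2 + y3 + 5y4 + 3y5 ≥ 9
  4y1 + y2 + 3y3 + 2y4 + y5 ≥ 13
  y1, y2, y3, y4, y5 ≥ 0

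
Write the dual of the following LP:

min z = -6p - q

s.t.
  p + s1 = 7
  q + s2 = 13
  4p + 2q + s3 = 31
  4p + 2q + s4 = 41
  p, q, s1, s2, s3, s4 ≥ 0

Primal min cᵀx s.t. Ax ≤ b, x ≥ 0  →  Dual max −bᵀy s.t. Aᵀy ≥ −c, y ≥ 0.

Maximize: z = -7y1 - 13y2 - 31y3 - 41y4

Subject to:
  y1 + 4y3 + 4y4 ≥ 6
  y2 + 2y3 + 2y4 ≥ 1
  y1, y2, y3, y4 ≥ 0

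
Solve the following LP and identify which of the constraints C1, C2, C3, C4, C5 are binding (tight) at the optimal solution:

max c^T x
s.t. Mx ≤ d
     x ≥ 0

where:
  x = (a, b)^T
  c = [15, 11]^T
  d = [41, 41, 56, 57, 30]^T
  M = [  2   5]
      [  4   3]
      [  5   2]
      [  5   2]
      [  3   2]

At a = 8, b = 3, compute slack b - a·x for each constraint:
  C1: 41 − 31 = 10  (slack)
  C2: 41 − 41 = 0  (binding)
  C3: 56 − 46 = 10  (slack)
  C4: 57 − 46 = 11  (slack)
  C5: 30 − 30 = 0  (binding)

Optimal: a = 8, b = 3
Binding: C2, C5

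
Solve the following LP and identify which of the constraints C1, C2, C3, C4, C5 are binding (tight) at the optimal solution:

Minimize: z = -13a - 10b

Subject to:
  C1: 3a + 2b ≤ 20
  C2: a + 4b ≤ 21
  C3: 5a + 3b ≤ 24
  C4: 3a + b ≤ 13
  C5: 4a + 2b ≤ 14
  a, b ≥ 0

At a = 1, b = 5, compute slack b - a·x for each constraint:
  C1: 20 − 13 = 7  (slack)
  C2: 21 − 21 = 0  (binding)
  C3: 24 − 20 = 4  (slack)
  C4: 13 − 8 = 5  (slack)
  C5: 14 − 14 = 0  (binding)

Optimal: a = 1, b = 5
Binding: C2, C5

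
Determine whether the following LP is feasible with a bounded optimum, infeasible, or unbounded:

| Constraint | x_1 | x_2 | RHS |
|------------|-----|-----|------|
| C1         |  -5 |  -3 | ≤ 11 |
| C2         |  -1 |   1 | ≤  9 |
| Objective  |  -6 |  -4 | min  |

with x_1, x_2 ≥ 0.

Unbounded (objective can decrease without bound)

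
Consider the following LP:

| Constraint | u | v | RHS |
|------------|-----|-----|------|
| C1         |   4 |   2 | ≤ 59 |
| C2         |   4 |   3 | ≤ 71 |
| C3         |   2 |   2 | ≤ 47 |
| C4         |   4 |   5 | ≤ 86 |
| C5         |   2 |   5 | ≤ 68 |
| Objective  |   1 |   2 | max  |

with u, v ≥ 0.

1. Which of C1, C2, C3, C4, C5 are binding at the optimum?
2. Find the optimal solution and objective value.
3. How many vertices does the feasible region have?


1. C4, C5
2. u = 9, v = 10, z = 29
3. 5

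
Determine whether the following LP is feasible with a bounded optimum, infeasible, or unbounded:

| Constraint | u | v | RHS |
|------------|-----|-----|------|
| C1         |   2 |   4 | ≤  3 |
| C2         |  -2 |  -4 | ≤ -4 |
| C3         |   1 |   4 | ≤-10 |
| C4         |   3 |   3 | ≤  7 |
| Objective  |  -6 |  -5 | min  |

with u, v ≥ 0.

Infeasible (no feasible solution exists)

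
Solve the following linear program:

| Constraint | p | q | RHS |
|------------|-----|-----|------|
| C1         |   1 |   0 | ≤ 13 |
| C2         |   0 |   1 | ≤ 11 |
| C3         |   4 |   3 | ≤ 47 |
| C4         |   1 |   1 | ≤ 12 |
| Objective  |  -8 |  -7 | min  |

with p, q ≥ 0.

Evaluate the objective at each vertex of the feasible region:
  z(0, 0) = 0
  z(11.75, 0) = -94
  z(11, 1) = -95  ←
  z(1, 11) = -85
  z(0, 11) = -77
The minimum is at p = 11, q = 1.

p = 11, q = 1, z = -95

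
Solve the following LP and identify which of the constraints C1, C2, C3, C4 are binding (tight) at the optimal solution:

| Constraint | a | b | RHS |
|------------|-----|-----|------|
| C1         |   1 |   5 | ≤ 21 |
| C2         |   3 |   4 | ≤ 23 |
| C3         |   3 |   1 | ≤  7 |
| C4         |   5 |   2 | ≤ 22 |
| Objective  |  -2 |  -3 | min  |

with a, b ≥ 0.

At a = 1, b = 4, compute slack b - a·x for each constraint:
  C1: 21 − 21 = 0  (binding)
  C2: 23 − 19 = 4  (slack)
  C3: 7 − 7 = 0  (binding)
  C4: 22 − 13 = 9  (slack)

Optimal: a = 1, b = 4
Binding: C1, C3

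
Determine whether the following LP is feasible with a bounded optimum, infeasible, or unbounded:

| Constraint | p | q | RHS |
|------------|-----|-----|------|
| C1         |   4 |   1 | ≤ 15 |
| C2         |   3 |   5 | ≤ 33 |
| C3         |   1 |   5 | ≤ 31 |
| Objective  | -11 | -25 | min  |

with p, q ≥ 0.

Feasible with a bounded optimal solution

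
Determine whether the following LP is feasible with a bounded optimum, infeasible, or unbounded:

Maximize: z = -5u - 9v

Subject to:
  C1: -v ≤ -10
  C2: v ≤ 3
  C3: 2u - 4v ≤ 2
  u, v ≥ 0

Infeasible (no feasible solution exists)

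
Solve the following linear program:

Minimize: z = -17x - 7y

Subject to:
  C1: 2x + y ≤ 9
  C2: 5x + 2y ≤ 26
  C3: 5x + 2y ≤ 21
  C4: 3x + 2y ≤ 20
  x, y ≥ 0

Evaluate the objective at each vertex of the feasible region:
  z(0, 0) = 0
  z(4.2, 0) = -71.4
  z(3, 3) = -72  ←
  z(0, 9) = -63
The minimum is at x = 3, y = 3.

x = 3, y = 3, z = -72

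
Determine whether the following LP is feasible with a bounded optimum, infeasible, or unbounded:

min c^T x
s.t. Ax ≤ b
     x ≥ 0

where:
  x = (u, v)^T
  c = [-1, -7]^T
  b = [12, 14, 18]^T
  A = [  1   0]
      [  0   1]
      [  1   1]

Feasible with a bounded optimal solution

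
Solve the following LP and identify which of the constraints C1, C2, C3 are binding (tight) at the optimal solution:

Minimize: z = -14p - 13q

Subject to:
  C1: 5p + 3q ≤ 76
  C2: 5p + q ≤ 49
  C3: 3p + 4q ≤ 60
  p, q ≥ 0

At p = 8, q = 9, compute slack b - a·x for each constraint:
  C1: 76 − 67 = 9  (slack)
  C2: 49 − 49 = 0  (binding)
  C3: 60 − 60 = 0  (binding)

Optimal: p = 8, q = 9
Binding: C2, C3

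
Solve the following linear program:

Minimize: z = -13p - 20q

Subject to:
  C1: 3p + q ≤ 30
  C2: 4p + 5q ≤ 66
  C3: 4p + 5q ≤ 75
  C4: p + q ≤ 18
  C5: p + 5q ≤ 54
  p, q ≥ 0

Evaluate the objective at each vertex of the feasible region:
  z(0, 0) = 0
  z(10, 0) = -130
  z(7.636, 7.091) = -241.1
  z(4, 10) = -252  ←
  z(0, 10.8) = -216
The minimum is at p = 4, q = 10.

p = 4, q = 10, z = -252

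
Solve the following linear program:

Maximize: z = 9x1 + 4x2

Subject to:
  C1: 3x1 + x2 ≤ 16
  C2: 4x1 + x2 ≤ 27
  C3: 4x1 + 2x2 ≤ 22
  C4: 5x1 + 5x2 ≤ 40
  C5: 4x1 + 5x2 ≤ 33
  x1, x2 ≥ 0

Evaluate the objective at each vertex of the feasible region:
  z(0, 0) = 0
  z(5.333, 0) = 48
  z(5, 1) = 49  ←
  z(3.667, 3.667) = 47.67
  z(0, 6.6) = 26.4
The maximum is at x1 = 5, x2 = 1.

x1 = 5, x2 = 1, z = 49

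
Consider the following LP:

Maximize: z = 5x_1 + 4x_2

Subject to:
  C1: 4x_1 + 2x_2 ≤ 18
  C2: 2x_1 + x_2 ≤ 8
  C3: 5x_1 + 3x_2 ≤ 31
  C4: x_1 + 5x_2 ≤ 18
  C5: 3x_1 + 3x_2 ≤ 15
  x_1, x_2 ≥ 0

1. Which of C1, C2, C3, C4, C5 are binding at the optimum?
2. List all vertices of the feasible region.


1. C2, C5
2. (0, 0), (4, 0), (3, 2), (1.75, 3.25), (0, 3.6)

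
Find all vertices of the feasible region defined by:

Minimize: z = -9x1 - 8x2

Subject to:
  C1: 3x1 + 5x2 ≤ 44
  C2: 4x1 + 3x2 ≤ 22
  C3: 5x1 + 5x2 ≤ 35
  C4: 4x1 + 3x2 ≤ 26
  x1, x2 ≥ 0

(0, 0), (5.5, 0), (1, 6), (0, 7)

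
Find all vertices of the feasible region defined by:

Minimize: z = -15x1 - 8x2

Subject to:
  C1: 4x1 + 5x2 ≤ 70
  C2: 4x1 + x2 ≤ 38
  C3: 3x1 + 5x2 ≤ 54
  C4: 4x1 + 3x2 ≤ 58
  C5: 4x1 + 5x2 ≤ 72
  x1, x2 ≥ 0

(0, 0), (9.5, 0), (8, 6), (0, 10.8)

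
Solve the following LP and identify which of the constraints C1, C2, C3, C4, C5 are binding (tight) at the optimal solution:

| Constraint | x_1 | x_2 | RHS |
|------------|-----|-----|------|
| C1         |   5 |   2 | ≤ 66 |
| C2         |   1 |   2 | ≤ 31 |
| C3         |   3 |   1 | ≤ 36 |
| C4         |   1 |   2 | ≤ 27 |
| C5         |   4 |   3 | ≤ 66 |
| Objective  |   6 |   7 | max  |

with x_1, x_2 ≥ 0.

At x_1 = 9, x_2 = 9, compute slack b - a·x for each constraint:
  C1: 66 − 63 = 3  (slack)
  C2: 31 − 27 = 4  (slack)
  C3: 36 − 36 = 0  (binding)
  C4: 27 − 27 = 0  (binding)
  C5: 66 − 63 = 3  (slack)

Optimal: x_1 = 9, x_2 = 9
Binding: C3, C4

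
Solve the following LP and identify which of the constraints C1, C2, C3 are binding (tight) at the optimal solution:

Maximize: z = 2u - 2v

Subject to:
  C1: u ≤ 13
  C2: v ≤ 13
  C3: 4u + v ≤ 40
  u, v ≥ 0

At u = 10, v = 0, compute slack b - a·x for each constraint:
  C1: 13 − 10 = 3  (slack)
  C2: 13 − 0 = 13  (slack)
  C3: 40 − 40 = 0  (binding)

Optimal: u = 10, v = 0
Binding: C3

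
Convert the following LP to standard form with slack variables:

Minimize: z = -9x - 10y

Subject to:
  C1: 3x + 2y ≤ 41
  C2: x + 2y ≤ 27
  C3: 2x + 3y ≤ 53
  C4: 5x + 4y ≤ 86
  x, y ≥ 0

min z = -9x - 10y

s.t.
  3x + 2y + s1 = 41
  x + 2y + s2 = 27
  2x + 3y + s3 = 53
  5x + 4y + s4 = 86
  x, y, s1, s2, s3, s4 ≥ 0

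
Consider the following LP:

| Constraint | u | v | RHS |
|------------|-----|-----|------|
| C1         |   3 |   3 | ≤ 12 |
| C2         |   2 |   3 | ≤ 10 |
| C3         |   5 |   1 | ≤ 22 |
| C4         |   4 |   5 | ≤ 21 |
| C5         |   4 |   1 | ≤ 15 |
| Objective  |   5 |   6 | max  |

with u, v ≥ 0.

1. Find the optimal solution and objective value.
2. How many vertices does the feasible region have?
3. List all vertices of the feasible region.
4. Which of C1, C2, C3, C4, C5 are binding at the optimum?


1. u = 2, v = 2, z = 22
2. 5
3. (0, 0), (3.75, 0), (3.667, 0.3333), (2, 2), (0, 3.333)
4. C1, C2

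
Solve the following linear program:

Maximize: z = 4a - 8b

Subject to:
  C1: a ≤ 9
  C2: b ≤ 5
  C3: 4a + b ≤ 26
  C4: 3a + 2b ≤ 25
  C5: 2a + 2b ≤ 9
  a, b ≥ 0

Evaluate the objective at each vertex of the feasible region:
  z(0, 0) = 0
  z(4.5, 0) = 18  ←
  z(0, 4.5) = -36
The maximum is at a = 4.5, b = 0.

a = 4.5, b = 0, z = 18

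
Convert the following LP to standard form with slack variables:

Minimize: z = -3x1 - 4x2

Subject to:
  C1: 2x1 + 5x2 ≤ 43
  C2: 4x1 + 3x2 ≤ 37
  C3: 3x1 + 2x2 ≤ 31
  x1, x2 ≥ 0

min z = -3x1 - 4x2

s.t.
  2x1 + 5x2 + s1 = 43
  4x1 + 3x2 + s2 = 37
  3x1 + 2x2 + s3 = 31
  x1, x2, s1, s2, s3 ≥ 0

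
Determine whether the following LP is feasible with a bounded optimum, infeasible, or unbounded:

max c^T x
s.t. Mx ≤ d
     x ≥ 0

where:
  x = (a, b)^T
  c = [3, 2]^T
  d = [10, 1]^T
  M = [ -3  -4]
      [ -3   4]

Unbounded (objective can increase without bound)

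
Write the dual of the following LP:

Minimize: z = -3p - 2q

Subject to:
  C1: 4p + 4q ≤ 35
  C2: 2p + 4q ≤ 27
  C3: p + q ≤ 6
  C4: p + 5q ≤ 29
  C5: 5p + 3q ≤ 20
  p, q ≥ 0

Primal min cᵀx s.t. Ax ≤ b, x ≥ 0  →  Dual max −bᵀy s.t. Aᵀy ≥ −c, y ≥ 0.

Maximize: z = -35y1 - 27y2 - 6y3 - 29y4 - 20y5

Subject to:
  4y1 + 2y2 + y3 + y4 + 5y5 ≥ 3
  4y1 + 4y2 + y3 + 5y4 + 3y5 ≥ 2
  y1, y2, y3, y4, y5 ≥ 0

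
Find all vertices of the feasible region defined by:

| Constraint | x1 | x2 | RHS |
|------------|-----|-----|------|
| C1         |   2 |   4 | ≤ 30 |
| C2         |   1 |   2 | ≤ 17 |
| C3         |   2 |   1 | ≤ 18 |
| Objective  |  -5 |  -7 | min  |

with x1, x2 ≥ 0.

(0, 0), (9, 0), (7, 4), (0, 7.5)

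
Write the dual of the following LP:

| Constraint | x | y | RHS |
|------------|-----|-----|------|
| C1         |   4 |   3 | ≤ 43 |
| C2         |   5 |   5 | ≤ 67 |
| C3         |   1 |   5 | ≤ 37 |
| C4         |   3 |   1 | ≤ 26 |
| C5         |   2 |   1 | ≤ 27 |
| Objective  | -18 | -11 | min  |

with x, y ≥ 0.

Primal min cᵀx s.t. Ax ≤ b, x ≥ 0  →  Dual max −bᵀy s.t. Aᵀy ≥ −c, y ≥ 0.

Maximize: z = -43y1 - 67y2 - 37y3 - 26y4 - 27y5

Subject to:
  4y1 + 5y2 + y3 + 3y4 + 2y5 ≥ 18
  3y1 + 5y2 + 5y3 + y4 + y5 ≥ 11
  y1, y2, y3, y4, y5 ≥ 0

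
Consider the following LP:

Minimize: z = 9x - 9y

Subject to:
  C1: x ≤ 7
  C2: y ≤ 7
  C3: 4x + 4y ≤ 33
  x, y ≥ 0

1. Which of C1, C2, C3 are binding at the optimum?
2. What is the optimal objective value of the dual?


1. C2
2. -63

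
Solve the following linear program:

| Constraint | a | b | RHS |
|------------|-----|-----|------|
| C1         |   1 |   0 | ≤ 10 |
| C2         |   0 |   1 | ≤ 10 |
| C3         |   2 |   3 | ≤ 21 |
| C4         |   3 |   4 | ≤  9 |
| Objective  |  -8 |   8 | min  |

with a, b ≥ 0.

Evaluate the objective at each vertex of the feasible region:
  z(0, 0) = 0
  z(3, 0) = -24  ←
  z(0, 2.25) = 18
The minimum is at a = 3, b = 0.

a = 3, b = 0, z = -24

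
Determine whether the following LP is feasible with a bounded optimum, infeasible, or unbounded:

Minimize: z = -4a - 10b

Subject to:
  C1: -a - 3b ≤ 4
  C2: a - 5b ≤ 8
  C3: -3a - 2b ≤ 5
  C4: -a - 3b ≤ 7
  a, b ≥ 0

Unbounded (objective can decrease without bound)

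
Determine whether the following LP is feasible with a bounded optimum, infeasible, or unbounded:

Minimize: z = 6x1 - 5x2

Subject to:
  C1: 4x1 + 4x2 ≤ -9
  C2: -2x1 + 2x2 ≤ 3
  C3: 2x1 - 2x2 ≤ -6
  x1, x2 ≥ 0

Infeasible (no feasible solution exists)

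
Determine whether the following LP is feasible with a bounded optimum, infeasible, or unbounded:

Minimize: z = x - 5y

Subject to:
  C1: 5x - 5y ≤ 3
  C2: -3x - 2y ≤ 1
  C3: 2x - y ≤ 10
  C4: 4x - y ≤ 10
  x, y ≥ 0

Unbounded (objective can decrease without bound)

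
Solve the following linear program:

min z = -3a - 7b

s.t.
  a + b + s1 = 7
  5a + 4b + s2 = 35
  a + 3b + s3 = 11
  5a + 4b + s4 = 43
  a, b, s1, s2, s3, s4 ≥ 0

Evaluate the objective at each vertex of the feasible region:
  z(0, 0) = 0
  z(7, 0) = -21
  z(5, 2) = -29  ←
  z(0, 3.667) = -25.67
The minimum is at a = 5, b = 2.

a = 5, b = 2, z = -29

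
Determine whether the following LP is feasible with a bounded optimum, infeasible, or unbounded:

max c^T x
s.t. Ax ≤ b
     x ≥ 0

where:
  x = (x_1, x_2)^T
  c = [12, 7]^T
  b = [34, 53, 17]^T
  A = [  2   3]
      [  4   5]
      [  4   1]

Feasible with a bounded optimal solution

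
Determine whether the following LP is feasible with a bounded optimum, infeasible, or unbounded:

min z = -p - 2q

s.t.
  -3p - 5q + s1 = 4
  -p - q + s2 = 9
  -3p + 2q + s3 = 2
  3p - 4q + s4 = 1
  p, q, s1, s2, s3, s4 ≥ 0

Unbounded (objective can decrease without bound)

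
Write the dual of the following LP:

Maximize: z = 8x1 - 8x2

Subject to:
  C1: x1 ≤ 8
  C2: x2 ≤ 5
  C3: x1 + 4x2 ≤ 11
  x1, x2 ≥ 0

Primal max cᵀx s.t. Ax ≤ b, x ≥ 0  →  Dual min bᵀy s.t. Aᵀy ≥ c, y ≥ 0.

Minimize: z = 8y1 + 5y2 + 11y3

Subject to:
  y1 + y3 ≥ 8
  y2 + 4y3 ≥ -8
  y1, y2, y3 ≥ 0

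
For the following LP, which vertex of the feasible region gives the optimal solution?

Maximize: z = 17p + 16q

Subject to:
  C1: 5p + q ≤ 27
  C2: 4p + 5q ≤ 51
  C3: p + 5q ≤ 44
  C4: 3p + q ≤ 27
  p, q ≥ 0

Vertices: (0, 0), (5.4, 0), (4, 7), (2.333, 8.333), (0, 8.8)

Evaluate the objective at each vertex of the feasible region:
  z(0, 0) = 0
  z(5.4, 0) = 91.8
  z(4, 7) = 180  ←
  z(2.333, 8.333) = 173
  z(0, 8.8) = 140.8
The maximum is at p = 4, q = 7.

(4, 7)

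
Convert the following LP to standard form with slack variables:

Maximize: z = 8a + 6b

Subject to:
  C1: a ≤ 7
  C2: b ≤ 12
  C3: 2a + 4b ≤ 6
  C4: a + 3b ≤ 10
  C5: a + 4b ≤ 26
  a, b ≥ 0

max z = 8a + 6b

s.t.
  a + s1 = 7
  b + s2 = 12
  2a + 4b + s3 = 6
  a + 3b + s4 = 10
  a + 4b + s5 = 26
  a, b, s1, s2, s3, s4, s5 ≥ 0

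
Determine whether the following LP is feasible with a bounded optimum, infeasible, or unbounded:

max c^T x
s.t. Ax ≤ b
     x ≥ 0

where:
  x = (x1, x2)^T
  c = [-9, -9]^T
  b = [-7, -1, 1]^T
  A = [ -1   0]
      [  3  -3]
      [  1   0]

Infeasible (no feasible solution exists)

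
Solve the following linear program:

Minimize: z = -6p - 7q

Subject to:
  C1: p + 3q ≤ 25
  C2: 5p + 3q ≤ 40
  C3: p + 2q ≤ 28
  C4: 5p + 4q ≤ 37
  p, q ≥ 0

Evaluate the objective at each vertex of the feasible region:
  z(0, 0) = 0
  z(7.4, 0) = -44.4
  z(1, 8) = -62  ←
  z(0, 8.333) = -58.33
The minimum is at p = 1, q = 8.

p = 1, q = 8, z = -62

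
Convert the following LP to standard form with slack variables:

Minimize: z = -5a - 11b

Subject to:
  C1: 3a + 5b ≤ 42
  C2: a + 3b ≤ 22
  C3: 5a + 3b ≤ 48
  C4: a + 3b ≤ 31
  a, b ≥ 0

min z = -5a - 11b

s.t.
  3a + 5b + s1 = 42
  a + 3b + s2 = 22
  5a + 3b + s3 = 48
  a + 3b + s4 = 31
  a, b, s1, s2, s3, s4 ≥ 0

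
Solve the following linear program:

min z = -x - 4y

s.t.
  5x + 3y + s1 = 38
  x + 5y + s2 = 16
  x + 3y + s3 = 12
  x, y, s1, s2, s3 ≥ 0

Evaluate the objective at each vertex of the feasible region:
  z(0, 0) = 0
  z(7.6, 0) = -7.6
  z(6.5, 1.833) = -13.83
  z(6, 2) = -14  ←
  z(0, 3.2) = -12.8
The minimum is at x = 6, y = 2.

x = 6, y = 2, z = -14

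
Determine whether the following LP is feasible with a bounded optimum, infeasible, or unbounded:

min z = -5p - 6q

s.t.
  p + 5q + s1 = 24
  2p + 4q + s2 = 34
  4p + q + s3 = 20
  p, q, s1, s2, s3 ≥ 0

Feasible with a bounded optimal solution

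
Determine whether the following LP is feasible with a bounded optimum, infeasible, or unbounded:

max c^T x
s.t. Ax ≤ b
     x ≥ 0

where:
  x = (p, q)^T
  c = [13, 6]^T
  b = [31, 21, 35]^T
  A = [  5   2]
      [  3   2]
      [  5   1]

Feasible with a bounded optimal solution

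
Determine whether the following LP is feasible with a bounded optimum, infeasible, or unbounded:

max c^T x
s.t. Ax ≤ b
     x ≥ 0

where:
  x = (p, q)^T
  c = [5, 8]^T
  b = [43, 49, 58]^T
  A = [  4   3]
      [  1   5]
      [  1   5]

Feasible with a bounded optimal solution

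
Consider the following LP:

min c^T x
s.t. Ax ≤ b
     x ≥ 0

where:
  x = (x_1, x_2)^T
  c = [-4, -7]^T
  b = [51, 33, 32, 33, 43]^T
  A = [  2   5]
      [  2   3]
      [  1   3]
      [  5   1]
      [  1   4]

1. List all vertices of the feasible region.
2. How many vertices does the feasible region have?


1. (0, 0), (6.6, 0), (5.077, 7.615), (3, 9), (0, 10.2)
2. 5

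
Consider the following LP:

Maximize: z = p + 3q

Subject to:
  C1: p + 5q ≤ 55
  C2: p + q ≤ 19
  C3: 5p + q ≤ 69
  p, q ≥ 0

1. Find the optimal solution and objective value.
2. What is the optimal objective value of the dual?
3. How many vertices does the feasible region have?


1. p = 10, q = 9, z = 37
2. 37
3. 5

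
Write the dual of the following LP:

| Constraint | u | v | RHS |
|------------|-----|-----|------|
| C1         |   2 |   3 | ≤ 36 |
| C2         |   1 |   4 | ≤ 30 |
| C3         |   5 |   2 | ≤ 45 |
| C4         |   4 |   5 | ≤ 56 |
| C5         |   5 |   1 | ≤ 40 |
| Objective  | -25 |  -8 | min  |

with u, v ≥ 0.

Primal min cᵀx s.t. Ax ≤ b, x ≥ 0  →  Dual max −bᵀy s.t. Aᵀy ≥ −c, y ≥ 0.

Maximize: z = -36y1 - 30y2 - 45y3 - 56y4 - 40y5

Subject to:
  2y1 + y2 + 5y3 + 4y4 + 5y5 ≥ 25
  3y1 + 4y2 + 2y3 + 5y4 + y5 ≥ 8
  y1, y2, y3, y4, y5 ≥ 0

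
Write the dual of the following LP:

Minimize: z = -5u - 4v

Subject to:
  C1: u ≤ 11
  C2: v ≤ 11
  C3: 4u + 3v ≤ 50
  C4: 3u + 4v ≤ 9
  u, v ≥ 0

Primal min cᵀx s.t. Ax ≤ b, x ≥ 0  →  Dual max −bᵀy s.t. Aᵀy ≥ −c, y ≥ 0.

Maximize: z = -11y1 - 11y2 - 50y3 - 9y4

Subject to:
  y1 + 4y3 + 3y4 ≥ 5
  y2 + 3y3 + 4y4 ≥ 4
  y1, y2, y3, y4 ≥ 0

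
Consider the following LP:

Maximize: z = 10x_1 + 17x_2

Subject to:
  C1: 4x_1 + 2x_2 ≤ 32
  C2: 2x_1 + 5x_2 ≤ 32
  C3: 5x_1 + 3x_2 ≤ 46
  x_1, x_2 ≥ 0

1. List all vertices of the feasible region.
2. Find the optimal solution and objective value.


1. (0, 0), (8, 0), (6, 4), (0, 6.4)
2. x_1 = 6, x_2 = 4, z = 128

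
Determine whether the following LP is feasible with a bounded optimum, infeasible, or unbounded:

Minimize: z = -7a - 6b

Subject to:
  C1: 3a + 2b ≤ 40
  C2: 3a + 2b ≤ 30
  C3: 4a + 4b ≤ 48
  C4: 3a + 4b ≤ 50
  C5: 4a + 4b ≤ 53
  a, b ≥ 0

Feasible with a bounded optimal solution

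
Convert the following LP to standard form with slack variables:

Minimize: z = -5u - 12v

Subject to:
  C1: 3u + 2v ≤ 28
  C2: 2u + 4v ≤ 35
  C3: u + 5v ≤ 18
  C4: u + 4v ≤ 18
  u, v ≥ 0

min z = -5u - 12v

s.t.
  3u + 2v + s1 = 28
  2u + 4v + s2 = 35
  u + 5v + s3 = 18
  u + 4v + s4 = 18
  u, v, s1, s2, s3, s4 ≥ 0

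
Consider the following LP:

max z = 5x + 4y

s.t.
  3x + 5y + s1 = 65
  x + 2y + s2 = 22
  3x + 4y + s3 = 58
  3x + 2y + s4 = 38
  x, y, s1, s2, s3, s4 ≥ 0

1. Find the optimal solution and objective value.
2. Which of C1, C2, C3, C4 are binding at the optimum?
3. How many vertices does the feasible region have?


1. x = 8, y = 7, z = 68
2. C2, C4
3. 4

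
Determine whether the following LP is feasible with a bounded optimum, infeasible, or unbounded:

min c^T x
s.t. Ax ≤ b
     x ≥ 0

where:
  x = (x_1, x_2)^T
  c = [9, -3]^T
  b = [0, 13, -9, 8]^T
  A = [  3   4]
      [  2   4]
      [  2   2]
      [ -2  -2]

Infeasible (no feasible solution exists)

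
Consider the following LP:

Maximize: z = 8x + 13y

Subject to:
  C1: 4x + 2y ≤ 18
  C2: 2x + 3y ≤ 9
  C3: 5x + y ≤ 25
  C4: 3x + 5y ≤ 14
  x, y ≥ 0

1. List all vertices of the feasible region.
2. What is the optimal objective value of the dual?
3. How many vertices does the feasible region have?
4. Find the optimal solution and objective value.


1. (0, 0), (4.5, 0), (3, 1), (0, 2.8)
2. 37
3. 4
4. x = 3, y = 1, z = 37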